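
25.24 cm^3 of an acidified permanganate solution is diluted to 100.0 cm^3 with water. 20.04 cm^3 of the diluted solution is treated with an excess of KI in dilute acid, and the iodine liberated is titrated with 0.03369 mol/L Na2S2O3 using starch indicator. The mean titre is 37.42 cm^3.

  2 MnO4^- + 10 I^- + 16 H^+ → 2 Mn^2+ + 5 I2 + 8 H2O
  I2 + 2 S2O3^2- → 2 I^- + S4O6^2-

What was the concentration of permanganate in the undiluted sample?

n(S2O3^2-) = 0.03742 × 0.03369 = 1.261 × 10^-3 mol
n(I2) = n(S2O3^2-)/2 = 6.303 × 10^-4 mol
From the 2:5 ratio, n(MnO4^-) in the aliquot = 2/5 × 6.303 × 10^-4 = 2.521 × 10^-4 mol
[MnO4^-]_dilute = 2.521 × 10^-4 / 0.02004 = 0.01258 mol/L
[MnO4^-]_original = 0.01258 × 100.0/25.24 = 0.04985 mol/L

0.04985 mol/L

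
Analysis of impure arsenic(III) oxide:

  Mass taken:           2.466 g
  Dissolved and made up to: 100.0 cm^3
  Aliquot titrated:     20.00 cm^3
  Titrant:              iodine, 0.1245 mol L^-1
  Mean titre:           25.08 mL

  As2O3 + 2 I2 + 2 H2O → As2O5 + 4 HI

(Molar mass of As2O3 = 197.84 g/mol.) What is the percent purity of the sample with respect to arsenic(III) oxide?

62.63 %

n(I2) per titration = 0.02508 × 0.1245 = 3.122 × 10^-3 mol
From the 1:2 ratio, n(As2O3) in each aliquot = 1/2 × 3.122 × 10^-3 = 1.561 × 10^-3 mol
n(As2O3) in the whole flask = 1.561 × 10^-3 × 100.0/20.00 = 7.806 × 10^-3 mol
mass of As2O3 = 7.806 × 10^-3 × 197.84 = 1.544 g
% As2O3 = 1.544 / 2.466 × 100 = 62.63 %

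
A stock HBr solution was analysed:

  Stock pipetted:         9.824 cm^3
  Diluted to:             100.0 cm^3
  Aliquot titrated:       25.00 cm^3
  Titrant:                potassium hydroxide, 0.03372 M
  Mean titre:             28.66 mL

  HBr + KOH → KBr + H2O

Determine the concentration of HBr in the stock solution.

n(KOH) = 0.02866 × 0.03372 = 9.664 × 10^-4 mol
n(HBr) in the aliquot = 9.664 × 10^-4 mol (1:1 ratio)
[HBr]_dilute = 9.664 × 10^-4 / 0.02500 = 0.03866 mol/L
Dilution factor = 100.0 / 9.824 = 10.18
[HBr]_stock = 0.03866 × 10.18 = 0.3935 mol/L

0.3935 M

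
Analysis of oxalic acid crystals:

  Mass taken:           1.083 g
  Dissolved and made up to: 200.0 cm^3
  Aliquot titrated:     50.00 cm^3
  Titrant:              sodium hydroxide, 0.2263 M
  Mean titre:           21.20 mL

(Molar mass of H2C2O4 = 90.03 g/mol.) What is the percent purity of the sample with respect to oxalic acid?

79.76 %

H2C2O4 + 2 NaOH → Na2C2O4 + 2 H2O
n(NaOH) per titration = 0.02120 × 0.2263 = 4.798 × 10^-3 mol
From the 1:2 ratio, n(H2C2O4) in each aliquot = 1/2 × 4.798 × 10^-3 = 2.399 × 10^-3 mol
n(H2C2O4) in the whole flask = 2.399 × 10^-3 × 200.0/50.00 = 9.595 × 10^-3 mol
mass of H2C2O4 = 9.595 × 10^-3 × 90.03 = 0.8638 g
% H2C2O4 = 0.8638 / 1.083 × 100 = 79.76 %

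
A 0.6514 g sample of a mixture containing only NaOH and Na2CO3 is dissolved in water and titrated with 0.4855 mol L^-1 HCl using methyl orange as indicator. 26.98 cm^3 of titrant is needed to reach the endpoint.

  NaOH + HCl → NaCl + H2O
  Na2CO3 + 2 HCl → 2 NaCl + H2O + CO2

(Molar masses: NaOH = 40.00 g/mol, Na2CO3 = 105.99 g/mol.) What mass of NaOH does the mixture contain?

0.1317 g

n(HCl) = 0.02698 × 0.4855 = 0.01310 mol
Let x = n(NaOH), y = n(Na2CO3).
Titrant: 1x + 2y = 0.01310;  mass: 40.00x + 105.99y = 0.6514
Solving, x = 3.291 × 10^-3 mol, y = 4.904 × 10^-3 mol
mass of NaOH = 3.291 × 10^-3 × 40.00 = 0.1317 g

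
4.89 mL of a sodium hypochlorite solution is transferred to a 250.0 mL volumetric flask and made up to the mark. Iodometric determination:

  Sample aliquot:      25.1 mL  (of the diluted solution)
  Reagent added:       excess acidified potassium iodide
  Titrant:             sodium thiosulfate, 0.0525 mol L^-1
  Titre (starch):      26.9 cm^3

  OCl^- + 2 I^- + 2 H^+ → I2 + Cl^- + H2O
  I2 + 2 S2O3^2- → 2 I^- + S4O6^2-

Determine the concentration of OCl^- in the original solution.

1.44 mol/L

n(S2O3^2-) = 0.0269 × 0.0525 = 1.41 × 10^-3 mol
n(I2) = n(S2O3^2-)/2 = 7.06 × 10^-4 mol
n(OCl^-) in the aliquot = 7.06 × 10^-4 mol (1:1 ratio)
[OCl^-]_dilute = 7.06 × 10^-4 / 0.0251 = 0.0281 mol/L
[OCl^-]_original = 0.0281 × 250.0/4.89 = 1.44 mol/L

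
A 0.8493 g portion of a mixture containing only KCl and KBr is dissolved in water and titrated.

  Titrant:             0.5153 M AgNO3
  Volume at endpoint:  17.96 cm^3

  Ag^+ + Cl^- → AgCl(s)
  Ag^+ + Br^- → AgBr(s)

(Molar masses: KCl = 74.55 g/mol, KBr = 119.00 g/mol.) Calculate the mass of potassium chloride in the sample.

n(AgNO3) = 0.01796 × 0.5153 = 9.255 × 10^-3 mol
Let x = n(KCl), y = n(KBr).
Titrant: 1x + 1y = 9.255 × 10^-3;  mass: 74.55x + 119.00y = 0.8493
Solving, x = 5.670 × 10^-3 mol, y = 3.585 × 10^-3 mol
mass of KCl = 5.670 × 10^-3 × 74.55 = 0.4227 g

0.4227 g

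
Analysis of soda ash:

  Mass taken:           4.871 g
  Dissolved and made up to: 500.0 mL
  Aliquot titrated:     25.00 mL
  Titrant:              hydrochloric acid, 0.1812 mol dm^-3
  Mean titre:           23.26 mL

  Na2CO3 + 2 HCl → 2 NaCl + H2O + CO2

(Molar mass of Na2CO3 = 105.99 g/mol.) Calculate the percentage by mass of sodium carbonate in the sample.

91.71 %

n(HCl) per titration = 0.02326 × 0.1812 = 4.215 × 10^-3 mol
From the 1:2 ratio, n(Na2CO3) in each aliquot = 1/2 × 4.215 × 10^-3 = 2.107 × 10^-3 mol
n(Na2CO3) in the whole flask = 2.107 × 10^-3 × 500.0/25.00 = 0.04215 mol
mass of Na2CO3 = 0.04215 × 105.99 = 4.467 g
% Na2CO3 = 4.467 / 4.871 × 100 = 91.71 %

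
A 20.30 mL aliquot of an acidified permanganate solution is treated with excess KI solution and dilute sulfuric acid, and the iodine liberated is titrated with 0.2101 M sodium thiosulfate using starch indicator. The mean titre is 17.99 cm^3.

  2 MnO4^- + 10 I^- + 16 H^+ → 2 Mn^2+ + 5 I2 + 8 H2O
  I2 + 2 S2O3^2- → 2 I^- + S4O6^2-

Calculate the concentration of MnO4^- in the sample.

n(S2O3^2-) = 0.01799 × 0.2101 = 3.780 × 10^-3 mol
n(I2) = n(S2O3^2-)/2 = 1.890 × 10^-3 mol
From the 2:5 ratio, n(MnO4^-) in the aliquot = 2/5 × 1.890 × 10^-3 = 7.559 × 10^-4 mol
[MnO4^-] = 7.559 × 10^-4 / 0.02030 = 0.03724 mol/L

0.03724 M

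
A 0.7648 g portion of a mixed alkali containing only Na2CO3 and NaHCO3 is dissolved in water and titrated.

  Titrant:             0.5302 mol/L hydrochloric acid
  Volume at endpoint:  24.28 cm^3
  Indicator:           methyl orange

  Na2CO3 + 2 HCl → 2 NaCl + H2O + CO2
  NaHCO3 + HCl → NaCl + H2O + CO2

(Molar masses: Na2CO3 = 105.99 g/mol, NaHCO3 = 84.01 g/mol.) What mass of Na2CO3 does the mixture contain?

n(HCl) = 0.02428 × 0.5302 = 0.01287 mol
Let x = n(Na2CO3), y = n(NaHCO3).
Titrant: 2x + 1y = 0.01287;  mass: 105.99x + 84.01y = 0.7648
Solving, x = 5.105 × 10^-3 mol, y = 2.663 × 10^-3 mol
mass of Na2CO3 = 5.105 × 10^-3 × 105.99 = 0.5411 g

0.5411 g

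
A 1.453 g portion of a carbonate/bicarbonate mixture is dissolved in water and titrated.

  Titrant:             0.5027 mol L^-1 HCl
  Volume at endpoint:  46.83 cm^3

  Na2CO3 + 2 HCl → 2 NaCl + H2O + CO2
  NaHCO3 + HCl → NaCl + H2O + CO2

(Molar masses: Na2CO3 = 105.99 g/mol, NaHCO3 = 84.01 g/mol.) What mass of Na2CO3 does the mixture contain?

0.8966 g

n(HCl) = 0.04683 × 0.5027 = 0.02354 mol
Let x = n(Na2CO3), y = n(NaHCO3).
Titrant: 2x + 1y = 0.02354;  mass: 105.99x + 84.01y = 1.453
Solving, x = 8.459 × 10^-3 mol, y = 6.623 × 10^-3 mol
mass of Na2CO3 = 8.459 × 10^-3 × 105.99 = 0.8966 g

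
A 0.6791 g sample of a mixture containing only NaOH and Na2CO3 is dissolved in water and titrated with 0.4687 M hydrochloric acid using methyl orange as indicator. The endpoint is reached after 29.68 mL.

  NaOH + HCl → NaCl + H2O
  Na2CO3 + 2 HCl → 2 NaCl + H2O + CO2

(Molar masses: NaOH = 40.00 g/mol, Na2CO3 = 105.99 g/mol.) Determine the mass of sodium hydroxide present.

n(HCl) = 0.02968 × 0.4687 = 0.01391 mol
Let x = n(NaOH), y = n(Na2CO3).
Titrant: 1x + 2y = 0.01391;  mass: 40.00x + 105.99y = 0.6791
Solving, x = 4.472 × 10^-3 mol, y = 4.719 × 10^-3 mol
mass of NaOH = 4.472 × 10^-3 × 40.00 = 0.1789 g

0.1789 g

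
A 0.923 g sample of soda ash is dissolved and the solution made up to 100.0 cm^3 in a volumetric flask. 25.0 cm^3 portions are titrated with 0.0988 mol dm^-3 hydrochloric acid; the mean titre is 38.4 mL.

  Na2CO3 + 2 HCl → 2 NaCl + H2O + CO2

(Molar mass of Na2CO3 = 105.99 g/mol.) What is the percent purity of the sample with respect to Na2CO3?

87.1 %

n(HCl) per titration = 0.0384 × 0.0988 = 3.79 × 10^-3 mol
From the 1:2 ratio, n(Na2CO3) in each aliquot = 1/2 × 3.79 × 10^-3 = 1.90 × 10^-3 mol
n(Na2CO3) in the whole flask = 1.90 × 10^-3 × 100.0/25.0 = 7.59 × 10^-3 mol
mass of Na2CO3 = 7.59 × 10^-3 × 105.99 = 0.804 g
% Na2CO3 = 0.804 / 0.923 × 100 = 87.1 %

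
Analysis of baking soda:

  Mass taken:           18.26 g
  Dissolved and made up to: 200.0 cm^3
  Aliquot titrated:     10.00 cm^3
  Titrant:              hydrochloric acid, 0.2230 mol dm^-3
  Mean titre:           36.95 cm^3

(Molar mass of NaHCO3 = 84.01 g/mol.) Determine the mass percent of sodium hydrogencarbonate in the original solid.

75.82 %

NaHCO3 + HCl → NaCl + H2O + CO2
n(HCl) per titration = 0.03695 × 0.2230 = 8.240 × 10^-3 mol
n(NaHCO3) in each aliquot = 8.240 × 10^-3 mol (1:1 ratio)
n(NaHCO3) in the whole flask = 8.240 × 10^-3 × 200.0/10.00 = 0.1648 mol
mass of NaHCO3 = 0.1648 × 84.01 = 13.84 g
% NaHCO3 = 13.84 / 18.26 × 100 = 75.82 %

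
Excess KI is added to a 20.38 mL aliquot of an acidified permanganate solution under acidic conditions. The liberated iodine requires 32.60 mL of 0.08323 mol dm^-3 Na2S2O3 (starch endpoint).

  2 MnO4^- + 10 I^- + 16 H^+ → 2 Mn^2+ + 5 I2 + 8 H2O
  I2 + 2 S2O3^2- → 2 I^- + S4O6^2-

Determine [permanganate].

n(S2O3^2-) = 0.03260 × 0.08323 = 2.713 × 10^-3 mol
n(I2) = n(S2O3^2-)/2 = 1.357 × 10^-3 mol
From the 2:5 ratio, n(MnO4^-) in the aliquot = 2/5 × 1.357 × 10^-3 = 5.427 × 10^-4 mol
[MnO4^-] = 5.427 × 10^-4 / 0.02038 = 0.02663 mol/L

0.02663 mol/L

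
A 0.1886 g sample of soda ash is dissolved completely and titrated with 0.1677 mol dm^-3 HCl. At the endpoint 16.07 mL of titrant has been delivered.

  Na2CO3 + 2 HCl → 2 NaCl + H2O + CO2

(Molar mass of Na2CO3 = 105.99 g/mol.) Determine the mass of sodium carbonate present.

0.1428 g

n(HCl) = 0.01607 L × 0.1677 mol/L = 2.695 × 10^-3 mol
From the 1:2 ratio, n(Na2CO3) = 1/2 × 2.695 × 10^-3 = 1.347 × 10^-3 mol
mass of Na2CO3 = 1.347 × 10^-3 × 105.99 g/mol = 0.1428 g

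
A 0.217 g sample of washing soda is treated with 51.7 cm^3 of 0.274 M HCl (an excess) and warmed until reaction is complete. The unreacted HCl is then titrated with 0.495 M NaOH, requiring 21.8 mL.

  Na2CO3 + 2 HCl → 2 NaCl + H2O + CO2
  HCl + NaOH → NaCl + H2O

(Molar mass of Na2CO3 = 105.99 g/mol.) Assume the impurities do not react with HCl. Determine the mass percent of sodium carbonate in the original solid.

n(HCl) added = 0.0517 × 0.274 = 0.0142 mol
n(NaOH) used in back-titration = 0.0218 × 0.495 = 0.0108 mol
n(HCl) left over = 0.0108 mol (1:1 ratio)
n(HCl) consumed by analyte = 0.0142 − 0.0108 = 3.37 × 10^-3 mol
From the 1:2 ratio, n(Na2CO3) = 1/2 × 3.37 × 10^-3 = 1.69 × 10^-3 mol
mass of Na2CO3 = 1.69 × 10^-3 × 105.99 = 0.179 g
% Na2CO3 = 0.179 / 0.217 × 100 = 82.4 %

82.4 %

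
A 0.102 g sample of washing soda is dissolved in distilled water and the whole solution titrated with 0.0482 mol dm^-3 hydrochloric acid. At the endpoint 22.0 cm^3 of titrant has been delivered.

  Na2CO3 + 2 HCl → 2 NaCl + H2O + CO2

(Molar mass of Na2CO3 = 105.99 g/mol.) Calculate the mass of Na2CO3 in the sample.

0.0562 g

n(HCl) = 0.0220 L × 0.0482 mol/L = 1.06 × 10^-3 mol
From the 1:2 ratio, n(Na2CO3) = 1/2 × 1.06 × 10^-3 = 5.30 × 10^-4 mol
mass of Na2CO3 = 5.30 × 10^-4 × 105.99 g/mol = 0.0562 g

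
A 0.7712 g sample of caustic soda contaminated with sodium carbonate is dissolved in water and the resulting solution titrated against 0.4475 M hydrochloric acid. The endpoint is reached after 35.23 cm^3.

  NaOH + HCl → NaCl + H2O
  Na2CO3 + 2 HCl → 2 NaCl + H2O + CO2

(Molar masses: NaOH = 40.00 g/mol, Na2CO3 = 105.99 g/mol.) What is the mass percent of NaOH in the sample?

n(HCl) = 0.03523 × 0.4475 = 0.01577 mol
Let x = n(NaOH), y = n(Na2CO3).
Titrant: 1x + 2y = 0.01577;  mass: 40.00x + 105.99y = 0.7712
Solving, x = 4.947 × 10^-3 mol, y = 5.409 × 10^-3 mol
mass of NaOH = 4.947 × 10^-3 × 40.00 = 0.1979 g
% NaOH = 0.1979 / 0.7712 × 100 = 25.66 %

25.66 %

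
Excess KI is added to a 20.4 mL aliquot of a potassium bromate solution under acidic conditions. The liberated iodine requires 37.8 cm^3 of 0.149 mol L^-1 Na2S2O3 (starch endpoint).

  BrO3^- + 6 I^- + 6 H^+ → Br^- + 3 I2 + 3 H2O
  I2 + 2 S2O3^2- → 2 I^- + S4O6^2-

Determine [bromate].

n(S2O3^2-) = 0.0378 × 0.149 = 5.63 × 10^-3 mol
n(I2) = n(S2O3^2-)/2 = 2.82 × 10^-3 mol
From the 1:3 ratio, n(BrO3^-) in the aliquot = 1/3 × 2.82 × 10^-3 = 9.39 × 10^-4 mol
[BrO3^-] = 9.39 × 10^-4 / 0.0204 = 0.0460 mol/L

0.0460 mol/L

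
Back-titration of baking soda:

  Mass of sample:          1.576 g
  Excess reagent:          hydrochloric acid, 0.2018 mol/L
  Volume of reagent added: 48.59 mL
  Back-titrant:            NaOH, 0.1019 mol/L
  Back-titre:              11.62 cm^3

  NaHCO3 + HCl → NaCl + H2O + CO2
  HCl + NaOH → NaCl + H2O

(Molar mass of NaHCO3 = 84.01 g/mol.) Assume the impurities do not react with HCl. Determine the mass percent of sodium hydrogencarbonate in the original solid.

45.96 %

n(HCl) added = 0.04859 × 0.2018 = 9.805 × 10^-3 mol
n(NaOH) used in back-titration = 0.01162 × 0.1019 = 1.184 × 10^-3 mol
n(HCl) left over = 1.184 × 10^-3 mol (1:1 ratio)
n(HCl) consumed by analyte = 9.805 × 10^-3 − 1.184 × 10^-3 = 8.621 × 10^-3 mol
n(NaHCO3) = 8.621 × 10^-3 mol (1:1 ratio)
mass of NaHCO3 = 8.621 × 10^-3 × 84.01 = 0.7243 g
% NaHCO3 = 0.7243 / 1.576 × 100 = 45.96 %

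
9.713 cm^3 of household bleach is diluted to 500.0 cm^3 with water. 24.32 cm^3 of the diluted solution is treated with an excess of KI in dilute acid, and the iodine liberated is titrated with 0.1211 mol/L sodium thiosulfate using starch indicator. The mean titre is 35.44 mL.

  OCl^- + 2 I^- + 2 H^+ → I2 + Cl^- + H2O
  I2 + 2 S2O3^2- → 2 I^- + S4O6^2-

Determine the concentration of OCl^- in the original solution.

n(S2O3^2-) = 0.03544 × 0.1211 = 4.292 × 10^-3 mol
n(I2) = n(S2O3^2-)/2 = 2.146 × 10^-3 mol
n(OCl^-) in the aliquot = 2.146 × 10^-3 mol (1:1 ratio)
[OCl^-]_dilute = 2.146 × 10^-3 / 0.02432 = 0.08824 mol/L
[OCl^-]_original = 0.08824 × 500.0/9.713 = 4.542 mol/L

4.542 mol/L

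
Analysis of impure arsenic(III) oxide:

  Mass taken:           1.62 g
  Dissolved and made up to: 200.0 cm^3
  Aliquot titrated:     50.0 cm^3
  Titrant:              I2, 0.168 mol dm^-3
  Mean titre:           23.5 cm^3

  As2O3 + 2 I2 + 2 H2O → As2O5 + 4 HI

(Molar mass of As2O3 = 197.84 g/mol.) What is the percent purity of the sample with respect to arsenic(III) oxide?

n(I2) per titration = 0.0235 × 0.168 = 3.95 × 10^-3 mol
From the 1:2 ratio, n(As2O3) in each aliquot = 1/2 × 3.95 × 10^-3 = 1.97 × 10^-3 mol
n(As2O3) in the whole flask = 1.97 × 10^-3 × 200.0/50.0 = 7.90 × 10^-3 mol
mass of As2O3 = 7.90 × 10^-3 × 197.84 = 1.56 g
% As2O3 = 1.56 / 1.62 × 100 = 96.4 %

96.4 %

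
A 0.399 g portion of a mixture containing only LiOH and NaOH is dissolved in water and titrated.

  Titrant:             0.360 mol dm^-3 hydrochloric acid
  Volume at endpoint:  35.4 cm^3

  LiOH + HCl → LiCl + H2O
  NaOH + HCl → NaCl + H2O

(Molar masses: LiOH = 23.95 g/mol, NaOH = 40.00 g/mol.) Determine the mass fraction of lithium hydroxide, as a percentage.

41.4 %

n(HCl) = 0.0354 × 0.360 = 0.0127 mol
Let x = n(LiOH), y = n(NaOH).
Titrant: 1x + 1y = 0.0127;  mass: 23.95x + 40.00y = 0.399
Solving, x = 6.90 × 10^-3 mol, y = 5.84 × 10^-3 mol
mass of LiOH = 6.90 × 10^-3 × 23.95 = 0.165 g
% LiOH = 0.165 / 0.399 × 100 = 41.4 %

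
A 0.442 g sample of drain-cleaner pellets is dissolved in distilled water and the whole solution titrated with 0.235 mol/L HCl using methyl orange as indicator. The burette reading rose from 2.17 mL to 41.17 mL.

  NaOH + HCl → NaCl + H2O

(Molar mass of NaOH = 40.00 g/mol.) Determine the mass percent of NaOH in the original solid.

n(HCl) = 0.0390 L × 0.235 mol/L = 9.16 × 10^-3 mol
n(NaOH) = 9.16 × 10^-3 mol (1:1 ratio)
mass of NaOH = 9.16 × 10^-3 × 40.00 g/mol = 0.367 g
% NaOH = 0.367 / 0.442 × 100 = 82.9 %

82.9 %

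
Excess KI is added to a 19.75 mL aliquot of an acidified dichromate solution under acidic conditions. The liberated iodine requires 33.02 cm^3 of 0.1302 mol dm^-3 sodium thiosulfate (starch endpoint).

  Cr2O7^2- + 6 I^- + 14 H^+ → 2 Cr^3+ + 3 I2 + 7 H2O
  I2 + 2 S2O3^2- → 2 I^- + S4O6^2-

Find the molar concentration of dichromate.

n(S2O3^2-) = 0.03302 × 0.1302 = 4.299 × 10^-3 mol
n(I2) = n(S2O3^2-)/2 = 2.150 × 10^-3 mol
From the 1:3 ratio, n(Cr2O7^2-) in the aliquot = 1/3 × 2.150 × 10^-3 = 7.165 × 10^-4 mol
[Cr2O7^2-] = 7.165 × 10^-4 / 0.01975 = 0.03628 mol/L

0.03628 mol/L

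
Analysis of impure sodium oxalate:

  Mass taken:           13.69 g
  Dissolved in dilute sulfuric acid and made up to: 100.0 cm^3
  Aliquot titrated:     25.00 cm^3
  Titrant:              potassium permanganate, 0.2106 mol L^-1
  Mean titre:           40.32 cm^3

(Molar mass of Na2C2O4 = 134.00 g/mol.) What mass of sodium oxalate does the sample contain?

11.38 g

2 MnO4^- + 5 C2O4^2- + 16 H^+ → 2 Mn^2+ + 10 CO2 + 8 H2O
n(KMnO4) per titration = 0.04032 × 0.2106 = 8.491 × 10^-3 mol
From the 5:2 ratio, n(Na2C2O4) in each aliquot = 5/2 × 8.491 × 10^-3 = 0.02123 mol
n(Na2C2O4) in the whole flask = 0.02123 × 100.0/25.00 = 0.08491 mol
mass of Na2C2O4 = 0.08491 × 134.00 = 11.38 g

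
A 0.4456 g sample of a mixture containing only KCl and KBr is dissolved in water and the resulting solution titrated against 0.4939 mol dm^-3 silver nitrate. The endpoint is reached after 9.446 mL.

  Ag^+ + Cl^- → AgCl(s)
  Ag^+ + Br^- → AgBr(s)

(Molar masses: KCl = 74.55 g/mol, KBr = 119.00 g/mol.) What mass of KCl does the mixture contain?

0.1838 g

n(AgNO3) = 0.009446 × 0.4939 = 4.665 × 10^-3 mol
Let x = n(KCl), y = n(KBr).
Titrant: 1x + 1y = 4.665 × 10^-3;  mass: 74.55x + 119.00y = 0.4456
Solving, x = 2.465 × 10^-3 mol, y = 2.200 × 10^-3 mol
mass of KCl = 2.465 × 10^-3 × 74.55 = 0.1838 g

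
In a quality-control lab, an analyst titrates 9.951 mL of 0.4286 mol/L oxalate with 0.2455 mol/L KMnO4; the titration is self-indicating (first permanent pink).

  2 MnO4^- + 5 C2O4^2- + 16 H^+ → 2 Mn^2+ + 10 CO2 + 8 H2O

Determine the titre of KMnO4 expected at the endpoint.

n(C2O4^2-) = 0.009951 L × 0.4286 mol/L = 4.265 × 10^-3 mol
From the 2:5 stoichiometry, n(KMnO4) = 2/5 × 4.265 × 10^-3 = 1.706 × 10^-3 mol
V(KMnO4) = 1.706 × 10^-3 mol / 0.2455 mol/L = 0.006949 L = 6.949 mL

6.949 mL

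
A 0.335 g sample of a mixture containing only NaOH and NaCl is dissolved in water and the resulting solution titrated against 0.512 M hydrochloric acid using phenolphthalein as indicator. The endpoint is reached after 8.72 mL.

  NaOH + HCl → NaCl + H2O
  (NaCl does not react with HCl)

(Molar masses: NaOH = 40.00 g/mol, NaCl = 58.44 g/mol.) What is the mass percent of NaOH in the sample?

53.3 %

n(HCl) = 0.00872 × 0.512 = 4.46 × 10^-3 mol
Let x = n(NaOH), y = n(NaCl).
Titrant: 1x = 4.46 × 10^-3;  mass: 40.00x + 58.44y = 0.335
Solving, x = 4.46 × 10^-3 mol, y = 2.68 × 10^-3 mol
mass of NaOH = 4.46 × 10^-3 × 40.00 = 0.179 g
% NaOH = 0.179 / 0.335 × 100 = 53.3 %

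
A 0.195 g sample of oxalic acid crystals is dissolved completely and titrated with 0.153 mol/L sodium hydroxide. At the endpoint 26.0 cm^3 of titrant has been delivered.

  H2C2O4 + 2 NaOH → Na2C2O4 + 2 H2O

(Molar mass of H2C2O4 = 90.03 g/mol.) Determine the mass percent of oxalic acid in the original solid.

n(NaOH) = 0.0260 L × 0.153 mol/L = 3.98 × 10^-3 mol
From the 1:2 ratio, n(H2C2O4) = 1/2 × 3.98 × 10^-3 = 1.99 × 10^-3 mol
mass of H2C2O4 = 1.99 × 10^-3 × 90.03 g/mol = 0.179 g
% H2C2O4 = 0.179 / 0.195 × 100 = 91.8 %

91.8 %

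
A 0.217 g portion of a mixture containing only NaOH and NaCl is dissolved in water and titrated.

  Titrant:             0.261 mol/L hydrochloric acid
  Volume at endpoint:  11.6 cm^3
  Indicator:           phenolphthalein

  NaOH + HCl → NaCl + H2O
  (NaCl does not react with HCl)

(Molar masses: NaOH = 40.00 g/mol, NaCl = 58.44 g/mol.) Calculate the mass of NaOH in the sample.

n(HCl) = 0.0116 × 0.261 = 3.03 × 10^-3 mol
Let x = n(NaOH), y = n(NaCl).
Titrant: 1x = 3.03 × 10^-3;  mass: 40.00x + 58.44y = 0.217
Solving, x = 3.03 × 10^-3 mol, y = 1.64 × 10^-3 mol
mass of NaOH = 3.03 × 10^-3 × 40.00 = 0.121 g

0.121 g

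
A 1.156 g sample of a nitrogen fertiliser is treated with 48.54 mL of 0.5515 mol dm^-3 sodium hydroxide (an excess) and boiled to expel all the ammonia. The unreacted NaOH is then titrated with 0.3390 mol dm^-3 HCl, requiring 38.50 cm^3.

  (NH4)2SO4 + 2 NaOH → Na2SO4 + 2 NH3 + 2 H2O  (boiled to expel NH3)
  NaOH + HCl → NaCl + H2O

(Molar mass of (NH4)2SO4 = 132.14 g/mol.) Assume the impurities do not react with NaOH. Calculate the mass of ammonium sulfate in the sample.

n(NaOH) added = 0.04854 × 0.5515 = 0.02677 mol
n(HCl) used in back-titration = 0.03850 × 0.3390 = 0.01305 mol
n(NaOH) left over = 0.01305 mol (1:1 ratio)
n(NaOH) consumed by analyte = 0.02677 − 0.01305 = 0.01372 mol
From the 1:2 ratio, n((NH4)2SO4) = 1/2 × 0.01372 = 6.859 × 10^-3 mol
mass of (NH4)2SO4 = 6.859 × 10^-3 × 132.14 = 0.9064 g

0.9064 g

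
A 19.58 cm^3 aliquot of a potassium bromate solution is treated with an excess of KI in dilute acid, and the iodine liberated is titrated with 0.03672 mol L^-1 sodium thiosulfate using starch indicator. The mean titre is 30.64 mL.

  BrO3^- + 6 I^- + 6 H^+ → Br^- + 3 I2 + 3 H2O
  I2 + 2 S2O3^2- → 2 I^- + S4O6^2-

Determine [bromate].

0.009577 mol/L

n(S2O3^2-) = 0.03064 × 0.03672 = 1.125 × 10^-3 mol
n(I2) = n(S2O3^2-)/2 = 5.626 × 10^-4 mol
From the 1:3 ratio, n(BrO3^-) in the aliquot = 1/3 × 5.626 × 10^-4 = 1.875 × 10^-4 mol
[BrO3^-] = 1.875 × 10^-4 / 0.01958 = 0.009577 mol/L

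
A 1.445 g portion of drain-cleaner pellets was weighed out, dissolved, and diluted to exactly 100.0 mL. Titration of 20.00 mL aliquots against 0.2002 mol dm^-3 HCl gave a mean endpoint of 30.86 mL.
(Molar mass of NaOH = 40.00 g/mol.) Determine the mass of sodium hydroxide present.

1.236 g

NaOH + HCl → NaCl + H2O
n(HCl) per titration = 0.03086 × 0.2002 = 6.178 × 10^-3 mol
n(NaOH) in each aliquot = 6.178 × 10^-3 mol (1:1 ratio)
n(NaOH) in the whole flask = 6.178 × 10^-3 × 100.0/20.00 = 0.03089 mol
mass of NaOH = 0.03089 × 40.00 = 1.236 g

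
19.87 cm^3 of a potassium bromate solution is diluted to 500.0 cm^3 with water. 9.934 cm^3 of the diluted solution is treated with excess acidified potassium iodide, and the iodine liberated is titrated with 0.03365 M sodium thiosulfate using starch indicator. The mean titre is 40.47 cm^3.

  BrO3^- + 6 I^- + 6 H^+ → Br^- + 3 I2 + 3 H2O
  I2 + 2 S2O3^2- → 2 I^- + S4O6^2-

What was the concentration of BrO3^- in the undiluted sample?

n(S2O3^2-) = 0.04047 × 0.03365 = 1.362 × 10^-3 mol
n(I2) = n(S2O3^2-)/2 = 6.809 × 10^-4 mol
From the 1:3 ratio, n(BrO3^-) in the aliquot = 1/3 × 6.809 × 10^-4 = 2.270 × 10^-4 mol
[BrO3^-]_dilute = 2.270 × 10^-4 / 0.009934 = 0.02285 mol/L
[BrO3^-]_original = 0.02285 × 500.0/19.87 = 0.5749 mol/L

0.5749 M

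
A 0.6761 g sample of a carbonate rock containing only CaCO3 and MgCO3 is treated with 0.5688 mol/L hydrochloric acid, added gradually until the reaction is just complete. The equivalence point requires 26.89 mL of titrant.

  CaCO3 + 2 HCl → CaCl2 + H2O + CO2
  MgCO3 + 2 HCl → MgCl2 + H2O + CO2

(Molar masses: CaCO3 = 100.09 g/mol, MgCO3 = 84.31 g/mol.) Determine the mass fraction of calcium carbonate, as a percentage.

n(HCl) = 0.02689 × 0.5688 = 0.01530 mol
Let x = n(CaCO3), y = n(MgCO3).
Titrant: 2x + 2y = 0.01530;  mass: 100.09x + 84.31y = 0.6761
Solving, x = 1.986 × 10^-3 mol, y = 5.662 × 10^-3 mol
mass of CaCO3 = 1.986 × 10^-3 × 100.09 = 0.1988 g
% CaCO3 = 0.1988 / 0.6761 × 100 = 29.40 %

29.40 %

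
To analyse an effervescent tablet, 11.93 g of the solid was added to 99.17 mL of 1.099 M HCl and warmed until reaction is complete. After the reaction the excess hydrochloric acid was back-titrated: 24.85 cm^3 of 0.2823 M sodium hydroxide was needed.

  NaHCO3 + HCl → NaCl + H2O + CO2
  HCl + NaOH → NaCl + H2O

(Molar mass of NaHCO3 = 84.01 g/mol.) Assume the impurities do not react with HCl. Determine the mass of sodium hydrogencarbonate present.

8.567 g

n(HCl) added = 0.09917 × 1.099 = 0.1090 mol
n(NaOH) used in back-titration = 0.02485 × 0.2823 = 7.015 × 10^-3 mol
n(HCl) left over = 7.015 × 10^-3 mol (1:1 ratio)
n(HCl) consumed by analyte = 0.1090 − 7.015 × 10^-3 = 0.1020 mol
n(NaHCO3) = 0.1020 mol (1:1 ratio)
mass of NaHCO3 = 0.1020 × 84.01 = 8.567 g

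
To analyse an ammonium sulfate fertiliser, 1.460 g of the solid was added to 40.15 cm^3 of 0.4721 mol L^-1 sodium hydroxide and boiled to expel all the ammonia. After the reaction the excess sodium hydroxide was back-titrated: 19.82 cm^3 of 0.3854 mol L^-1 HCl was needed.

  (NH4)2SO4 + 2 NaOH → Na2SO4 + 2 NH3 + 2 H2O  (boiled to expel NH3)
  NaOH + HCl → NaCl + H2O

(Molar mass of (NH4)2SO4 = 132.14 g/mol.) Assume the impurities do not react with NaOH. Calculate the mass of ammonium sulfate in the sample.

0.7477 g

n(NaOH) added = 0.04015 × 0.4721 = 0.01895 mol
n(HCl) used in back-titration = 0.01982 × 0.3854 = 7.639 × 10^-3 mol
n(NaOH) left over = 7.639 × 10^-3 mol (1:1 ratio)
n(NaOH) consumed by analyte = 0.01895 − 7.639 × 10^-3 = 0.01132 mol
From the 1:2 ratio, n((NH4)2SO4) = 1/2 × 0.01132 = 5.658 × 10^-3 mol
mass of (NH4)2SO4 = 5.658 × 10^-3 × 132.14 = 0.7477 g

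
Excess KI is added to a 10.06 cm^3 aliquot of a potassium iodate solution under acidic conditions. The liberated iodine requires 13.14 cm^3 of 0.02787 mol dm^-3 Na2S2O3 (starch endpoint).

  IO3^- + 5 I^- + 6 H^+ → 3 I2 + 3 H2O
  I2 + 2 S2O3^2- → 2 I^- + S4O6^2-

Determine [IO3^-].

n(S2O3^2-) = 0.01314 × 0.02787 = 3.662 × 10^-4 mol
n(I2) = n(S2O3^2-)/2 = 1.831 × 10^-4 mol
From the 1:3 ratio, n(IO3^-) in the aliquot = 1/3 × 1.831 × 10^-4 = 6.104 × 10^-5 mol
[IO3^-] = 6.104 × 10^-5 / 0.01006 = 0.006067 mol/L

0.006067 mol/L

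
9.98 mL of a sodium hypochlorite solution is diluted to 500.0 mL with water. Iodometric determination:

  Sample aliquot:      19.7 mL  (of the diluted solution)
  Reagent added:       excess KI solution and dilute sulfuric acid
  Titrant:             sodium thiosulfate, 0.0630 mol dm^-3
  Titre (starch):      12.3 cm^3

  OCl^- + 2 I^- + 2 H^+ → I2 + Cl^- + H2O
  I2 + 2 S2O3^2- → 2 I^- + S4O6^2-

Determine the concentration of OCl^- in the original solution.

0.985 mol/L

n(S2O3^2-) = 0.0123 × 0.0630 = 7.75 × 10^-4 mol
n(I2) = n(S2O3^2-)/2 = 3.87 × 10^-4 mol
n(OCl^-) in the aliquot = 3.87 × 10^-4 mol (1:1 ratio)
[OCl^-]_dilute = 3.87 × 10^-4 / 0.0197 = 0.0197 mol/L
[OCl^-]_original = 0.0197 × 500.0/9.98 = 0.985 mol/L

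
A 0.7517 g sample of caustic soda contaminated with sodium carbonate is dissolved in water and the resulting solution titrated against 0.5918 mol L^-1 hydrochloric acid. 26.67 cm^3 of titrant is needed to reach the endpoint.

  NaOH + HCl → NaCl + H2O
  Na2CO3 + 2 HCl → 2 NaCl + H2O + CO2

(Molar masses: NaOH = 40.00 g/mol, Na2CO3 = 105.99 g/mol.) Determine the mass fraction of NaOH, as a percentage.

34.70 %

n(HCl) = 0.02667 × 0.5918 = 0.01578 mol
Let x = n(NaOH), y = n(Na2CO3).
Titrant: 1x + 2y = 0.01578;  mass: 40.00x + 105.99y = 0.7517
Solving, x = 6.521 × 10^-3 mol, y = 4.631 × 10^-3 mol
mass of NaOH = 6.521 × 10^-3 × 40.00 = 0.2608 g
% NaOH = 0.2608 / 0.7517 × 100 = 34.70 %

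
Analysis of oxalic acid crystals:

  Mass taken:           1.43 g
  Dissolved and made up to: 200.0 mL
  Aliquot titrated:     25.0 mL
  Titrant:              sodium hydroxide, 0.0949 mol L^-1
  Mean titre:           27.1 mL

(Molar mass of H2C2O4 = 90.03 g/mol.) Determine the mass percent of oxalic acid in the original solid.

H2C2O4 + 2 NaOH → Na2C2O4 + 2 H2O
n(NaOH) per titration = 0.0271 × 0.0949 = 2.57 × 10^-3 mol
From the 1:2 ratio, n(H2C2O4) in each aliquot = 1/2 × 2.57 × 10^-3 = 1.29 × 10^-3 mol
n(H2C2O4) in the whole flask = 1.29 × 10^-3 × 200.0/25.0 = 0.0103 mol
mass of H2C2O4 = 0.0103 × 90.03 = 0.926 g
% H2C2O4 = 0.926 / 1.43 × 100 = 64.8 %

64.8 %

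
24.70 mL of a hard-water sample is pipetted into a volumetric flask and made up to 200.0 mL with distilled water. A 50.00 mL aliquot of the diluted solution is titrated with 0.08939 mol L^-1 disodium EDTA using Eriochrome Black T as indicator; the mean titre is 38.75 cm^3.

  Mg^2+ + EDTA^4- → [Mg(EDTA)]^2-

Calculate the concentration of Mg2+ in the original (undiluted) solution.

0.5609 mol/L

n(EDTA) = 0.03875 × 0.08939 = 3.464 × 10^-3 mol
n(Mg2+) in the aliquot = 3.464 × 10^-3 mol (1:1 ratio)
[Mg2+]_dilute = 3.464 × 10^-3 / 0.05000 = 0.06928 mol/L
Dilution factor = 200.0 / 24.70 = 8.097
[Mg2+]_stock = 0.06928 × 8.097 = 0.5609 mol/L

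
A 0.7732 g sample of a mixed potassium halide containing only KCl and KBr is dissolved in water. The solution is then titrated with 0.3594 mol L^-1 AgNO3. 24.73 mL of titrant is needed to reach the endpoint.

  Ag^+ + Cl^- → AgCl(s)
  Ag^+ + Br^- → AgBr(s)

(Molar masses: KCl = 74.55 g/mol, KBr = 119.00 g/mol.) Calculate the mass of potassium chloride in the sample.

n(AgNO3) = 0.02473 × 0.3594 = 8.888 × 10^-3 mol
Let x = n(KCl), y = n(KBr).
Titrant: 1x + 1y = 8.888 × 10^-3;  mass: 74.55x + 119.00y = 0.7732
Solving, x = 6.400 × 10^-3 mol, y = 2.488 × 10^-3 mol
mass of KCl = 6.400 × 10^-3 × 74.55 = 0.4771 g

0.4771 g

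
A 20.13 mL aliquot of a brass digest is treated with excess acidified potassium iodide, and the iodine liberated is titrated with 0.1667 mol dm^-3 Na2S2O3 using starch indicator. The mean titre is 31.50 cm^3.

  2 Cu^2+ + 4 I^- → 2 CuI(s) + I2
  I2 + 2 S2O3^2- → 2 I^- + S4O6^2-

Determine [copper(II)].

0.2609 mol/L

n(S2O3^2-) = 0.03150 × 0.1667 = 5.251 × 10^-3 mol
n(I2) = n(S2O3^2-)/2 = 2.626 × 10^-3 mol
From the 2:1 ratio, n(Cu2+) in the aliquot = 2/1 × 2.626 × 10^-3 = 5.251 × 10^-3 mol
[Cu2+] = 5.251 × 10^-3 / 0.02013 = 0.2609 mol/L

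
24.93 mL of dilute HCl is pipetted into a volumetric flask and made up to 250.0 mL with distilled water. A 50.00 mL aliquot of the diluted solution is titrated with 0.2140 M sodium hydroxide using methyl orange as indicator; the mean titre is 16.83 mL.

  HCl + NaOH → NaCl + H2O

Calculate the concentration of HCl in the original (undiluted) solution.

n(NaOH) = 0.01683 × 0.2140 = 3.602 × 10^-3 mol
n(HCl) in the aliquot = 3.602 × 10^-3 mol (1:1 ratio)
[HCl]_dilute = 3.602 × 10^-3 / 0.05000 = 0.07203 mol/L
Dilution factor = 250.0 / 24.93 = 10.03
[HCl]_stock = 0.07203 × 10.03 = 0.7223 mol/L

0.7223 M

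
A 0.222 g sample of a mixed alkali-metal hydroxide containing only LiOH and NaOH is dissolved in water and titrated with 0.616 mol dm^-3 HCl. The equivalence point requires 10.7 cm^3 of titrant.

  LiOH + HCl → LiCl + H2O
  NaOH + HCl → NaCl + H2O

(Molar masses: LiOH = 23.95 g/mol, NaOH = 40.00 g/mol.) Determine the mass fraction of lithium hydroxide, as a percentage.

28.0 %

n(HCl) = 0.0107 × 0.616 = 6.59 × 10^-3 mol
Let x = n(LiOH), y = n(NaOH).
Titrant: 1x + 1y = 6.59 × 10^-3;  mass: 23.95x + 40.00y = 0.222
Solving, x = 2.59 × 10^-3 mol, y = 4.00 × 10^-3 mol
mass of LiOH = 2.59 × 10^-3 × 23.95 = 0.0621 g
% LiOH = 0.0621 / 0.222 × 100 = 28.0 %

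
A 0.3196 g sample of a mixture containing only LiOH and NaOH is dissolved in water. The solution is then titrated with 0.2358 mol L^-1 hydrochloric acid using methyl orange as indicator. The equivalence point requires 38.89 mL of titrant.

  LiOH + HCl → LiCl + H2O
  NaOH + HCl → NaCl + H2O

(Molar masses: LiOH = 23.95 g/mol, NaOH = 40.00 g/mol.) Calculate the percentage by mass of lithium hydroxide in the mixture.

22.04 %

n(HCl) = 0.03889 × 0.2358 = 9.170 × 10^-3 mol
Let x = n(LiOH), y = n(NaOH).
Titrant: 1x + 1y = 9.170 × 10^-3;  mass: 23.95x + 40.00y = 0.3196
Solving, x = 2.941 × 10^-3 mol, y = 6.229 × 10^-3 mol
mass of LiOH = 2.941 × 10^-3 × 23.95 = 0.07045 g
% LiOH = 0.07045 / 0.3196 × 100 = 22.04 %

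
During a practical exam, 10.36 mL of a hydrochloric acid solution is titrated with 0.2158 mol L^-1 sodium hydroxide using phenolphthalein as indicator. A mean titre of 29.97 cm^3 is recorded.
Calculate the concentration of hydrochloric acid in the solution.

0.6243 mol/L

HCl + NaOH → NaCl + H2O
n(NaOH) = 0.02997 L × 0.2158 mol/L = 6.468 × 10^-3 mol
n(HCl) = 6.468 × 10^-3 mol (1:1 mole ratio)
[HCl] = 6.468 × 10^-3 mol / 0.01036 L = 0.6243 mol/L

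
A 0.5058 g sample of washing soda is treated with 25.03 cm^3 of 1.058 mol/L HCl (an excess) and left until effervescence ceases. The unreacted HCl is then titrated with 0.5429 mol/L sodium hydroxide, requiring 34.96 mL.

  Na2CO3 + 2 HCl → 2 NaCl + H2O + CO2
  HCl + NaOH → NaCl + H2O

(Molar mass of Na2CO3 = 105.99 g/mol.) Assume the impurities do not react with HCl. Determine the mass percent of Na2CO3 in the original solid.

78.60 %

n(HCl) added = 0.02503 × 1.058 = 0.02648 mol
n(NaOH) used in back-titration = 0.03496 × 0.5429 = 0.01898 mol
n(HCl) left over = 0.01898 mol (1:1 ratio)
n(HCl) consumed by analyte = 0.02648 − 0.01898 = 7.502 × 10^-3 mol
From the 1:2 ratio, n(Na2CO3) = 1/2 × 7.502 × 10^-3 = 3.751 × 10^-3 mol
mass of Na2CO3 = 3.751 × 10^-3 × 105.99 = 0.3976 g
% Na2CO3 = 0.3976 / 0.5058 × 100 = 78.60 %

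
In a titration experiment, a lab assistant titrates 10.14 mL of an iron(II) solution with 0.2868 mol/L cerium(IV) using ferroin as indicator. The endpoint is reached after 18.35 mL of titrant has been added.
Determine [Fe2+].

0.5190 mol/L

Ce^4+ + Fe^2+ → Ce^3+ + Fe^3+
n(Ce4+) = 0.01835 L × 0.2868 mol/L = 5.263 × 10^-3 mol
n(Fe2+) = 5.263 × 10^-3 mol (1:1 mole ratio)
[Fe2+] = 5.263 × 10^-3 mol / 0.01014 L = 0.5190 mol/L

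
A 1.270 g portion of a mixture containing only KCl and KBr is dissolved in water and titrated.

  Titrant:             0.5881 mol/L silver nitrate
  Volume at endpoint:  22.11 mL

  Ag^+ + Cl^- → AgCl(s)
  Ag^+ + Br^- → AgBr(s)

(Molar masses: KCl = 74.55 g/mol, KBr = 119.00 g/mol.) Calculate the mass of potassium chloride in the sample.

0.4652 g

n(AgNO3) = 0.02211 × 0.5881 = 0.01300 mol
Let x = n(KCl), y = n(KBr).
Titrant: 1x + 1y = 0.01300;  mass: 74.55x + 119.00y = 1.270
Solving, x = 6.239 × 10^-3 mol, y = 6.763 × 10^-3 mol
mass of KCl = 6.239 × 10^-3 × 74.55 = 0.4652 g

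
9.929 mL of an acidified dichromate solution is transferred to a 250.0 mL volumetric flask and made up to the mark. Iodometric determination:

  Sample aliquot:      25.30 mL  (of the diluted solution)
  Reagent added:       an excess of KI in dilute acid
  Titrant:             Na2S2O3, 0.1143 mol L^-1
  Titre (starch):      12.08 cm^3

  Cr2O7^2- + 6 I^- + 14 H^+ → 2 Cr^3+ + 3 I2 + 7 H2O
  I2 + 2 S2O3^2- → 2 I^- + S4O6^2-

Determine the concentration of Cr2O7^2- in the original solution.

0.2290 mol/L

n(S2O3^2-) = 0.01208 × 0.1143 = 1.381 × 10^-3 mol
n(I2) = n(S2O3^2-)/2 = 6.904 × 10^-4 mol
From the 1:3 ratio, n(Cr2O7^2-) in the aliquot = 1/3 × 6.904 × 10^-4 = 2.301 × 10^-4 mol
[Cr2O7^2-]_dilute = 2.301 × 10^-4 / 0.02530 = 0.009096 mol/L
[Cr2O7^2-]_original = 0.009096 × 250.0/9.929 = 0.2290 mol/L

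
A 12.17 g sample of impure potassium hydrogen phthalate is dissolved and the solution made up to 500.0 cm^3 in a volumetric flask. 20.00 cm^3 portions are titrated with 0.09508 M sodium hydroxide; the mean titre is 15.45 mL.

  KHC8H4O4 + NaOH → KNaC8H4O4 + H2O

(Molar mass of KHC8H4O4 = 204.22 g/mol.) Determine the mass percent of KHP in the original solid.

61.63 %

n(NaOH) per titration = 0.01545 × 0.09508 = 1.469 × 10^-3 mol
n(KHC8H4O4) in each aliquot = 1.469 × 10^-3 mol (1:1 ratio)
n(KHC8H4O4) in the whole flask = 1.469 × 10^-3 × 500.0/20.00 = 0.03672 mol
mass of KHC8H4O4 = 0.03672 × 204.22 = 7.500 g
% KHC8H4O4 = 7.500 / 12.17 × 100 = 61.63 %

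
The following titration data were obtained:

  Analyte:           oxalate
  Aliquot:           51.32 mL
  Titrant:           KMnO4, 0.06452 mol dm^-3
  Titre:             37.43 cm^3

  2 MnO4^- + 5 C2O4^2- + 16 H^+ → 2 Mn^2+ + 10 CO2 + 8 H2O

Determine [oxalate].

n(KMnO4) = 0.03743 L × 0.06452 mol/L = 2.415 × 10^-3 mol
From the 5:2 mole ratio, n(C2O4^2-) = 5/2 × 2.415 × 10^-3 = 6.037 × 10^-3 mol
[C2O4^2-] = 6.037 × 10^-3 mol / 0.05132 L = 0.1176 mol/L

0.1176 mol/L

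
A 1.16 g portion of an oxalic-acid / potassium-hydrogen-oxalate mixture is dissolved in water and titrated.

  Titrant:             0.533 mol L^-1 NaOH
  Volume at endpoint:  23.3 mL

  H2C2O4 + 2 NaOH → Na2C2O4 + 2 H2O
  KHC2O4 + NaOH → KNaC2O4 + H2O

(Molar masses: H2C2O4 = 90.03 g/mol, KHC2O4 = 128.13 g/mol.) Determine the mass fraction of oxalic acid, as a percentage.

n(NaOH) = 0.0233 × 0.533 = 0.0124 mol
Let x = n(H2C2O4), y = n(KHC2O4).
Titrant: 2x + 1y = 0.0124;  mass: 90.03x + 128.13y = 1.16
Solving, x = 2.59 × 10^-3 mol, y = 7.23 × 10^-3 mol
mass of H2C2O4 = 2.59 × 10^-3 × 90.03 = 0.234 g
% H2C2O4 = 0.234 / 1.16 × 100 = 20.1 %

20.1 %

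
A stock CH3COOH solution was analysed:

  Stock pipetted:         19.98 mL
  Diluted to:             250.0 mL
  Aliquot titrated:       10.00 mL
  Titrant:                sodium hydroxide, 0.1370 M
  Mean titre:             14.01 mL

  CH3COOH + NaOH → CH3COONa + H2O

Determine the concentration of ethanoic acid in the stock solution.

n(NaOH) = 0.01401 × 0.1370 = 1.919 × 10^-3 mol
n(CH3COOH) in the aliquot = 1.919 × 10^-3 mol (1:1 ratio)
[CH3COOH]_dilute = 1.919 × 10^-3 / 0.01000 = 0.1919 mol/L
Dilution factor = 250.0 / 19.98 = 12.51
[CH3COOH]_stock = 0.1919 × 12.51 = 2.402 mol/L

2.402 M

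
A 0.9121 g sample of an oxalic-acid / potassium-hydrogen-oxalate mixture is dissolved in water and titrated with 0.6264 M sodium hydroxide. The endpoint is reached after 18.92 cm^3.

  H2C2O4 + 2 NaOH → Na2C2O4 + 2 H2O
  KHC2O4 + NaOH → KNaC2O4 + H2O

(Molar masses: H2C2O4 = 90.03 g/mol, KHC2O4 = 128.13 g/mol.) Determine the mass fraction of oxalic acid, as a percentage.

n(NaOH) = 0.01892 × 0.6264 = 0.01185 mol
Let x = n(H2C2O4), y = n(KHC2O4).
Titrant: 2x + 1y = 0.01185;  mass: 90.03x + 128.13y = 0.9121
Solving, x = 3.648 × 10^-3 mol, y = 4.555 × 10^-3 mol
mass of H2C2O4 = 3.648 × 10^-3 × 90.03 = 0.3284 g
% H2C2O4 = 0.3284 / 0.9121 × 100 = 36.01 %

36.01 %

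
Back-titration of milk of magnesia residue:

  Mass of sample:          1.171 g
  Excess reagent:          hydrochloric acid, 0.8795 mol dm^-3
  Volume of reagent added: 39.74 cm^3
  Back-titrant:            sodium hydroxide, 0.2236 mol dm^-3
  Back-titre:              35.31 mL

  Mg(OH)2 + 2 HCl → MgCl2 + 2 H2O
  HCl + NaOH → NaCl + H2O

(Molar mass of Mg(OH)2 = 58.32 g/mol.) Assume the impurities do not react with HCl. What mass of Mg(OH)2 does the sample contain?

n(HCl) added = 0.03974 × 0.8795 = 0.03495 mol
n(NaOH) used in back-titration = 0.03531 × 0.2236 = 7.895 × 10^-3 mol
n(HCl) left over = 7.895 × 10^-3 mol (1:1 ratio)
n(HCl) consumed by analyte = 0.03495 − 7.895 × 10^-3 = 0.02706 mol
From the 1:2 ratio, n(Mg(OH)2) = 1/2 × 0.02706 = 0.01353 mol
mass of Mg(OH)2 = 0.01353 × 58.32 = 0.7890 g

0.7890 g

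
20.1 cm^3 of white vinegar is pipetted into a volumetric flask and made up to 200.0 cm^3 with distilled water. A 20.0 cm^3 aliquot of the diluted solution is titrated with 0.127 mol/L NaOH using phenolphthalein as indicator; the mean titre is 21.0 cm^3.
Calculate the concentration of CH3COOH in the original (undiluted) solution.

1.33 mol/L

CH3COOH + NaOH → CH3COONa + H2O
n(NaOH) = 0.0210 × 0.127 = 2.67 × 10^-3 mol
n(CH3COOH) in the aliquot = 2.67 × 10^-3 mol (1:1 ratio)
[CH3COOH]_dilute = 2.67 × 10^-3 / 0.0200 = 0.133 mol/L
Dilution factor = 200.0 / 20.1 = 9.950
[CH3COOH]_stock = 0.133 × 9.950 = 1.33 mol/L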